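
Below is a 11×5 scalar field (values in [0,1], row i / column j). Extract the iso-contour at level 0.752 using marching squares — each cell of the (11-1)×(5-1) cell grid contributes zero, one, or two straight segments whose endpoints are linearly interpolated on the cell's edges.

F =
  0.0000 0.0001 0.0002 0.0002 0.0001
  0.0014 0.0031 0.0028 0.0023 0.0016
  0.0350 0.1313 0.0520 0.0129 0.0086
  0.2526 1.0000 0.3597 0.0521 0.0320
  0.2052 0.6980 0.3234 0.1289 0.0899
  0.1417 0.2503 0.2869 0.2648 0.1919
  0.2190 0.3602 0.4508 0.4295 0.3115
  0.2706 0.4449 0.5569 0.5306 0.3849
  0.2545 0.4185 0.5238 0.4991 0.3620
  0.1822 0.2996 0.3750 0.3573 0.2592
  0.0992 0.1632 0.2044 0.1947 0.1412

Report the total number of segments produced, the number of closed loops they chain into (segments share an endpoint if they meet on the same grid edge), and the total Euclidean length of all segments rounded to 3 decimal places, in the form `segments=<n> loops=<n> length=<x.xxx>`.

cell (2,0): code 0100 → (2.715,1.000)–(3.000,0.668)
cell (2,1): code 1000 → (3.000,1.387)–(2.715,1.000)
cell (3,0): code 0010 → (3.000,0.668)–(3.821,1.000)
cell (3,1): code 0001 → (3.821,1.000)–(3.000,1.387)
total: 4 segments, chained into 1 closed loop(s), length Σ = 2.712534

segments=4 loops=1 length=2.713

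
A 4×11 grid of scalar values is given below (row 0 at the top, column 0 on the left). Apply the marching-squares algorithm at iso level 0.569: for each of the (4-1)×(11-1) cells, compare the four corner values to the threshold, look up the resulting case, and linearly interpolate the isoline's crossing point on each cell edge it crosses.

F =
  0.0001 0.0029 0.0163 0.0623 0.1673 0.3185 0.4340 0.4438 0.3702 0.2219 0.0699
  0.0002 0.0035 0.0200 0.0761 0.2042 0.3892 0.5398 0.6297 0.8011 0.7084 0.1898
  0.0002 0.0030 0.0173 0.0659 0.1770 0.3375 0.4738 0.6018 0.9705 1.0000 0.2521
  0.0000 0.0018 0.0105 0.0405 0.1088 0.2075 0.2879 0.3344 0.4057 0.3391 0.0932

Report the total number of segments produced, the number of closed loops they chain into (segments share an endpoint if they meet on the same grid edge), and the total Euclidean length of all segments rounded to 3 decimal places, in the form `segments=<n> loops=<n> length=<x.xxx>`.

cell (0,6): code 0100 → (0.673,7.000)–(1.000,6.325)
cell (0,7): code 1100 → (0.461,8.000)–(0.673,7.000)
cell (0,8): code 1100 → (0.713,9.000)–(0.461,8.000)
cell (0,9): code 1000 → (1.000,9.269)–(0.713,9.000)
cell (1,6): code 0110 → (1.000,6.325)–(2.000,6.744)
cell (1,9): code 1001 → (2.000,9.576)–(1.000,9.269)
cell (2,6): code 0010 → (2.000,6.744)–(2.123,7.000)
cell (2,7): code 0011 → (2.123,7.000)–(2.711,8.000)
cell (2,8): code 0011 → (2.711,8.000)–(2.652,9.000)
cell (2,9): code 0001 → (2.652,9.000)–(2.000,9.576)
total: 10 segments, chained into 1 closed loop(s), length Σ = 8.643105

segments=10 loops=1 length=8.643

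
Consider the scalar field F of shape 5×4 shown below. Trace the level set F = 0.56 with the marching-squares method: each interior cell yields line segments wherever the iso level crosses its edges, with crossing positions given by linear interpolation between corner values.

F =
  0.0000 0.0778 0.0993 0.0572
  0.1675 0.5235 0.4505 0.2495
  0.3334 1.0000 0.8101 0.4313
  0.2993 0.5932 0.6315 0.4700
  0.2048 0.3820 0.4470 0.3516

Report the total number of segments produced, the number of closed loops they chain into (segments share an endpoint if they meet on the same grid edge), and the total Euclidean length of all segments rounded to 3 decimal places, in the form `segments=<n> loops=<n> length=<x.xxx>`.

segments=8 loops=1 length=7.091

cell (1,0): code 0100 → (1.077,1.000)–(2.000,0.340)
cell (1,1): code 1100 → (1.305,2.000)–(1.077,1.000)
cell (1,2): code 1000 → (2.000,2.660)–(1.305,2.000)
cell (2,0): code 0110 → (2.000,0.340)–(3.000,0.887)
cell (2,2): code 1001 → (3.000,2.443)–(2.000,2.660)
cell (3,0): code 0010 → (3.000,0.887)–(3.157,1.000)
cell (3,1): code 0011 → (3.157,1.000)–(3.388,2.000)
cell (3,2): code 0001 → (3.388,2.000)–(3.000,2.443)
total: 8 segments, chained into 1 closed loop(s), length Σ = 7.091073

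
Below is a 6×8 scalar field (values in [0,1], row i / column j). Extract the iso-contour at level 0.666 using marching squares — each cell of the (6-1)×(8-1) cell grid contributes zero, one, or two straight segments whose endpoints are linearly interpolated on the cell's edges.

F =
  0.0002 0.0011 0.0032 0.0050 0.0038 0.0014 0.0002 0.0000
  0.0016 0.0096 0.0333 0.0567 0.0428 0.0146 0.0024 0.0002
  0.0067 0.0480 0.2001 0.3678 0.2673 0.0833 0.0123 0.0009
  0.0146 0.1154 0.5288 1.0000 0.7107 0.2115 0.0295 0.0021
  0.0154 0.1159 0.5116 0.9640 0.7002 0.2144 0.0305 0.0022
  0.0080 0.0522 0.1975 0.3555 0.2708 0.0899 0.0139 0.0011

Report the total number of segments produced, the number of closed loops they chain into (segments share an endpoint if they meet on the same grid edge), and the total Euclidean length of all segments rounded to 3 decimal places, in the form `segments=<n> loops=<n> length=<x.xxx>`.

segments=8 loops=1 length=6.116

cell (2,2): code 0100 → (2.472,3.000)–(3.000,2.291)
cell (2,3): code 1100 → (2.899,4.000)–(2.472,3.000)
cell (2,4): code 1000 → (3.000,4.090)–(2.899,4.000)
cell (3,2): code 0110 → (3.000,2.291)–(4.000,2.341)
cell (3,4): code 1001 → (4.000,4.070)–(3.000,4.090)
cell (4,2): code 0010 → (4.000,2.341)–(4.490,3.000)
cell (4,3): code 0011 → (4.490,3.000)–(4.080,4.000)
cell (4,4): code 0001 → (4.080,4.000)–(4.000,4.070)
total: 8 segments, chained into 1 closed loop(s), length Σ = 6.115807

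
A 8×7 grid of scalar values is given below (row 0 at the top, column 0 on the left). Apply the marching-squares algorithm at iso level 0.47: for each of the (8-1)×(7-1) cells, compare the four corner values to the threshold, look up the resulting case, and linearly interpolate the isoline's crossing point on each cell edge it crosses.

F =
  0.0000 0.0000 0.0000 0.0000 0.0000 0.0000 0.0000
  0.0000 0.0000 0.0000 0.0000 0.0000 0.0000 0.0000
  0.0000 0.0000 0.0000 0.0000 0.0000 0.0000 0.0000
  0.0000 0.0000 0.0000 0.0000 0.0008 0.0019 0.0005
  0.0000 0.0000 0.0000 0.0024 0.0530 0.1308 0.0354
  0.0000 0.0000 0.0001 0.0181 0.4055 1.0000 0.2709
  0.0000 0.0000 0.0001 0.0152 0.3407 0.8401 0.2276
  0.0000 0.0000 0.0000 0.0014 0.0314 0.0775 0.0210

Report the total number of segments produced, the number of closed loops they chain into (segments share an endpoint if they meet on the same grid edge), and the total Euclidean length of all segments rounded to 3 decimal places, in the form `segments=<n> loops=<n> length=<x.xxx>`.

segments=6 loops=1 length=5.708

cell (4,4): code 0100 → (4.390,5.000)–(5.000,4.108)
cell (4,5): code 1000 → (5.000,5.727)–(4.390,5.000)
cell (5,4): code 0110 → (5.000,4.108)–(6.000,4.259)
cell (5,5): code 1001 → (6.000,5.604)–(5.000,5.727)
cell (6,4): code 0010 → (6.000,4.259)–(6.485,5.000)
cell (6,5): code 0001 → (6.485,5.000)–(6.000,5.604)
total: 6 segments, chained into 1 closed loop(s), length Σ = 5.708498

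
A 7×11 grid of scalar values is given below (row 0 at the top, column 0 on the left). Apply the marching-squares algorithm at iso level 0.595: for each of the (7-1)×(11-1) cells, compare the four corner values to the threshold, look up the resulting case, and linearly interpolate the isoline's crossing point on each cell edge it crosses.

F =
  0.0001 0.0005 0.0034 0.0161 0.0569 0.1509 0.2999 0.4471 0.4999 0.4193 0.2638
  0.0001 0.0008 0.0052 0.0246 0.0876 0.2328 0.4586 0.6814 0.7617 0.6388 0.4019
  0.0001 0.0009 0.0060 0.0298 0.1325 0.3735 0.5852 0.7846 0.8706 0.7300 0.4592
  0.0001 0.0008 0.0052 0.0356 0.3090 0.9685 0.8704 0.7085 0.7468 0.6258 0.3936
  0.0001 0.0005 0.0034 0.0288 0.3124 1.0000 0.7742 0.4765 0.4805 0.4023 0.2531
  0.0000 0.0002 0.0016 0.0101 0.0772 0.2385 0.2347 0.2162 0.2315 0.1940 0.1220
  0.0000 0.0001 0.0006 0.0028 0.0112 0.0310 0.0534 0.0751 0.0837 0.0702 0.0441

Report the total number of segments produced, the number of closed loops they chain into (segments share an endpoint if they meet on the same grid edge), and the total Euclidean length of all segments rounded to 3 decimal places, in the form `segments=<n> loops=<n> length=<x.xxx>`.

segments=18 loops=1 length=14.588

cell (0,6): code 0100 → (0.631,7.000)–(1.000,6.612)
cell (0,7): code 1100 → (0.363,8.000)–(0.631,7.000)
cell (0,8): code 1100 → (0.800,9.000)–(0.363,8.000)
cell (0,9): code 1000 → (1.000,9.185)–(0.800,9.000)
cell (1,6): code 0110 → (1.000,6.612)–(2.000,6.049)
cell (1,9): code 1001 → (2.000,9.499)–(1.000,9.185)
cell (2,4): code 0100 → (2.372,5.000)–(3.000,4.434)
cell (2,5): code 1100 → (2.034,6.000)–(2.372,5.000)
cell (2,6): code 1110 → (2.000,6.049)–(2.034,6.000)
cell (2,9): code 1001 → (3.000,9.133)–(2.000,9.499)
cell (3,4): code 0110 → (3.000,4.434)–(4.000,4.411)
cell (3,6): code 1011 → (4.000,6.602)–(3.489,7.000)
cell (3,7): code 0011 → (3.489,7.000)–(3.570,8.000)
cell (3,8): code 0011 → (3.570,8.000)–(3.138,9.000)
cell (3,9): code 0001 → (3.138,9.000)–(3.000,9.133)
cell (4,4): code 0010 → (4.000,4.411)–(4.532,5.000)
cell (4,5): code 0011 → (4.532,5.000)–(4.332,6.000)
cell (4,6): code 0001 → (4.332,6.000)–(4.000,6.602)
total: 18 segments, chained into 1 closed loop(s), length Σ = 14.587904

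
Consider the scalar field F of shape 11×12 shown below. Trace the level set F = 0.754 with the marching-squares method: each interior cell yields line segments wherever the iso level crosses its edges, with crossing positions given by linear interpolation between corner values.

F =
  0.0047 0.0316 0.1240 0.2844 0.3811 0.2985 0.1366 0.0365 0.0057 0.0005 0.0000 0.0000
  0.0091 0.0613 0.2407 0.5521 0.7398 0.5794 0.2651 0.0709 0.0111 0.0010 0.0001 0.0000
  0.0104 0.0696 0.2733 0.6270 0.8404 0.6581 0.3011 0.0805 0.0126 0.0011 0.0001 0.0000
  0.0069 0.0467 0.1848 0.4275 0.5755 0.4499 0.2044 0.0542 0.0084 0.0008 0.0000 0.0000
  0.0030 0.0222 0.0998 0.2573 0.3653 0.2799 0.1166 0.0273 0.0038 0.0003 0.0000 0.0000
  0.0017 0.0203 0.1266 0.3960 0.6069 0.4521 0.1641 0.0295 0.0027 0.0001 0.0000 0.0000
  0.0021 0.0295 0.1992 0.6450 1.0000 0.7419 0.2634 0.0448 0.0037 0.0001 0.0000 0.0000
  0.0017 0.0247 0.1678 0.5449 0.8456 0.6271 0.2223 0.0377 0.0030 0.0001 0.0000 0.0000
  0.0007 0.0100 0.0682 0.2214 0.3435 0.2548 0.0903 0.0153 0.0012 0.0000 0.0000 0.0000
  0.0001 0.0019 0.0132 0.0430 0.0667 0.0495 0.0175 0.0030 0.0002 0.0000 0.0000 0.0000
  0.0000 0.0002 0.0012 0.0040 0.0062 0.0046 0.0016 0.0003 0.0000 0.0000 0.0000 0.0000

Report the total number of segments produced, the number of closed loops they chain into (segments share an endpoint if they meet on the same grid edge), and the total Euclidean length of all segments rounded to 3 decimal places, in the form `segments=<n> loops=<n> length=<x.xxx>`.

segments=10 loops=2 length=8.118

cell (1,3): code 0100 → (1.141,4.000)–(2.000,3.595)
cell (1,4): code 1000 → (2.000,4.474)–(1.141,4.000)
cell (2,3): code 0010 → (2.000,3.595)–(2.326,4.000)
cell (2,4): code 0001 → (2.326,4.000)–(2.000,4.474)
cell (5,3): code 0100 → (5.374,4.000)–(6.000,3.307)
cell (5,4): code 1000 → (6.000,4.953)–(5.374,4.000)
cell (6,3): code 0110 → (6.000,3.307)–(7.000,3.695)
cell (6,4): code 1001 → (7.000,4.419)–(6.000,4.953)
cell (7,3): code 0010 → (7.000,3.695)–(7.182,4.000)
cell (7,4): code 0001 → (7.182,4.000)–(7.000,4.419)
total: 10 segments, chained into 2 closed loop(s), length Σ = 8.118202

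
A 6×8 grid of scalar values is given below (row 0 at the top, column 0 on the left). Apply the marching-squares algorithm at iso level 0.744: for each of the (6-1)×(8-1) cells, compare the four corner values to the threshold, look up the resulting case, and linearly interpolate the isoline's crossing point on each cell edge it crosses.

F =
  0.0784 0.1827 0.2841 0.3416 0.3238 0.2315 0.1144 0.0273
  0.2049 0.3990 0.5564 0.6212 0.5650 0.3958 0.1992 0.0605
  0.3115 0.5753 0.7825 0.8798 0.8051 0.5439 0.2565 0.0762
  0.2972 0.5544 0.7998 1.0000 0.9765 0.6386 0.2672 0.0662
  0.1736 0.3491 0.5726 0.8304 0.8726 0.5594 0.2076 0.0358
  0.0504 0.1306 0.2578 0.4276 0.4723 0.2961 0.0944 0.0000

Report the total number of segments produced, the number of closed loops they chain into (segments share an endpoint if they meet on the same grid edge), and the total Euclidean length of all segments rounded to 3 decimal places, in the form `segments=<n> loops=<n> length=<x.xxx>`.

segments=12 loops=1 length=9.097

cell (1,1): code 0100 → (1.830,2.000)–(2.000,1.814)
cell (1,2): code 1100 → (1.475,3.000)–(1.830,2.000)
cell (1,3): code 1100 → (1.746,4.000)–(1.475,3.000)
cell (1,4): code 1000 → (2.000,4.234)–(1.746,4.000)
cell (2,1): code 0110 → (2.000,1.814)–(3.000,1.773)
cell (2,4): code 1001 → (3.000,4.688)–(2.000,4.234)
cell (3,1): code 0010 → (3.000,1.773)–(3.246,2.000)
cell (3,2): code 0111 → (3.246,2.000)–(4.000,2.665)
cell (3,4): code 1001 → (4.000,4.411)–(3.000,4.688)
cell (4,2): code 0010 → (4.000,2.665)–(4.214,3.000)
cell (4,3): code 0011 → (4.214,3.000)–(4.321,4.000)
cell (4,4): code 0001 → (4.321,4.000)–(4.000,4.411)
total: 12 segments, chained into 1 closed loop(s), length Σ = 9.096900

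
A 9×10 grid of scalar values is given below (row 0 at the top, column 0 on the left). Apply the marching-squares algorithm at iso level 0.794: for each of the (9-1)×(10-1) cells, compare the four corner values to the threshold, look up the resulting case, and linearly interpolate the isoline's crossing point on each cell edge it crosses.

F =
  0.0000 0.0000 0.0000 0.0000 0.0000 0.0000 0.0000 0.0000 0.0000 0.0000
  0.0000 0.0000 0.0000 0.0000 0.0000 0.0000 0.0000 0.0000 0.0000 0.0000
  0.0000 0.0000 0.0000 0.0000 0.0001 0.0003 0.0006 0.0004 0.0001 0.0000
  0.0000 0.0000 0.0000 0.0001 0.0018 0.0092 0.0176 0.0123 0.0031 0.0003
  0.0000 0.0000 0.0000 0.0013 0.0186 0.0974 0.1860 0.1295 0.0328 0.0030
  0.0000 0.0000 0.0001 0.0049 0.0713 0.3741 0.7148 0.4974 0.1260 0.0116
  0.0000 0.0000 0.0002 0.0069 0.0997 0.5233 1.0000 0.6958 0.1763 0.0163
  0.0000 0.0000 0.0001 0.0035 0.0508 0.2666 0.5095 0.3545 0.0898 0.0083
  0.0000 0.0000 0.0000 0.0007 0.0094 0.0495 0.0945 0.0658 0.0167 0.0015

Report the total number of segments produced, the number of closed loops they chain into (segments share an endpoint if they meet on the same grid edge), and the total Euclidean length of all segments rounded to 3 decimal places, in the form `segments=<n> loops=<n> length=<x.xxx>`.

segments=4 loops=1 length=3.231

cell (5,5): code 0100 → (5.278,6.000)–(6.000,5.568)
cell (5,6): code 1000 → (6.000,6.677)–(5.278,6.000)
cell (6,5): code 0010 → (6.000,5.568)–(6.420,6.000)
cell (6,6): code 0001 → (6.420,6.000)–(6.000,6.677)
total: 4 segments, chained into 1 closed loop(s), length Σ = 3.231247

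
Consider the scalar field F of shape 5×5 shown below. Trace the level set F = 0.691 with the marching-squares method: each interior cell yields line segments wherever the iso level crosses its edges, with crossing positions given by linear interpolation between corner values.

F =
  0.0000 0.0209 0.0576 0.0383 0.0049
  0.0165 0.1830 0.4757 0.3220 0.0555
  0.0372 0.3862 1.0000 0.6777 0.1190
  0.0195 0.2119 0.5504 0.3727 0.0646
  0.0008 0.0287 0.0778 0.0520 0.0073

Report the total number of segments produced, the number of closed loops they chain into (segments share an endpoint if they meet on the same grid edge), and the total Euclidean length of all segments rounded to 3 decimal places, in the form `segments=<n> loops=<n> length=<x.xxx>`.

cell (1,1): code 0100 → (1.411,2.000)–(2.000,1.497)
cell (1,2): code 1000 → (2.000,2.959)–(1.411,2.000)
cell (2,1): code 0010 → (2.000,1.497)–(2.687,2.000)
cell (2,2): code 0001 → (2.687,2.000)–(2.000,2.959)
total: 4 segments, chained into 1 closed loop(s), length Σ = 3.932048

segments=4 loops=1 length=3.932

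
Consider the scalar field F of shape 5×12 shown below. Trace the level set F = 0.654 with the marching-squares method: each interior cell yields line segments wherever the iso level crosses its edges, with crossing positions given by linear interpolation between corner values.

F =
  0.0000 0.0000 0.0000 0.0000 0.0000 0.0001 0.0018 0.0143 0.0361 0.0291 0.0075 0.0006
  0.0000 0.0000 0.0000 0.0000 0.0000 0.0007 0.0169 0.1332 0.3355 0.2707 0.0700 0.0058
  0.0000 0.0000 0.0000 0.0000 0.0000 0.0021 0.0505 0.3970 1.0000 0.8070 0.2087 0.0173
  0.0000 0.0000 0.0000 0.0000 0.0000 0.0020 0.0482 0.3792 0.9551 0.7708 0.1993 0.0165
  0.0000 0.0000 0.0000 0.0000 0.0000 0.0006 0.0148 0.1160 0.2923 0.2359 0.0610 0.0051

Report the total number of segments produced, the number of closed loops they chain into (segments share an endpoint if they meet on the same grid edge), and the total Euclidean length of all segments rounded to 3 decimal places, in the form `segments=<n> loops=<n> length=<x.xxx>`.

segments=8 loops=1 length=6.207

cell (1,7): code 0100 → (1.479,8.000)–(2.000,7.426)
cell (1,8): code 1100 → (1.715,9.000)–(1.479,8.000)
cell (1,9): code 1000 → (2.000,9.256)–(1.715,9.000)
cell (2,7): code 0110 → (2.000,7.426)–(3.000,7.477)
cell (2,9): code 1001 → (3.000,9.204)–(2.000,9.256)
cell (3,7): code 0010 → (3.000,7.477)–(3.454,8.000)
cell (3,8): code 0011 → (3.454,8.000)–(3.218,9.000)
cell (3,9): code 0001 → (3.218,9.000)–(3.000,9.204)
total: 8 segments, chained into 1 closed loop(s), length Σ = 6.207066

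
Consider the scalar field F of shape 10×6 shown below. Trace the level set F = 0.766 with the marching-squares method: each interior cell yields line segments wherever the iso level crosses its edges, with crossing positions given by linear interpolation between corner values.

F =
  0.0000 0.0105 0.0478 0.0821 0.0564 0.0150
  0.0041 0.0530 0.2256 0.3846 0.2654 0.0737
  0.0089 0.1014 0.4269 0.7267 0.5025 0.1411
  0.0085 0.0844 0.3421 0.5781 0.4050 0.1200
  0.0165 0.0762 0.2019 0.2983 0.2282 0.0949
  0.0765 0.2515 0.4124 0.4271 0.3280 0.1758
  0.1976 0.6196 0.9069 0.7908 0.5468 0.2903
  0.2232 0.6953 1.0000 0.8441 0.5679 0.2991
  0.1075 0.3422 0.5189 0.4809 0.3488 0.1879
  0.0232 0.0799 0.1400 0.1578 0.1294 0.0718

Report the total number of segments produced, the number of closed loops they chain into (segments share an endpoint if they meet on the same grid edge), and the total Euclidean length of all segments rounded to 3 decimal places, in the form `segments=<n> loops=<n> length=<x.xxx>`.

cell (5,1): code 0100 → (5.715,2.000)–(6.000,1.510)
cell (5,2): code 1100 → (5.932,3.000)–(5.715,2.000)
cell (5,3): code 1000 → (6.000,3.102)–(5.932,3.000)
cell (6,1): code 0110 → (6.000,1.510)–(7.000,1.232)
cell (6,3): code 1001 → (7.000,3.283)–(6.000,3.102)
cell (7,1): code 0010 → (7.000,1.232)–(7.486,2.000)
cell (7,2): code 0011 → (7.486,2.000)–(7.215,3.000)
cell (7,3): code 0001 → (7.215,3.000)–(7.000,3.283)
total: 8 segments, chained into 1 closed loop(s), length Σ = 6.067316

segments=8 loops=1 length=6.067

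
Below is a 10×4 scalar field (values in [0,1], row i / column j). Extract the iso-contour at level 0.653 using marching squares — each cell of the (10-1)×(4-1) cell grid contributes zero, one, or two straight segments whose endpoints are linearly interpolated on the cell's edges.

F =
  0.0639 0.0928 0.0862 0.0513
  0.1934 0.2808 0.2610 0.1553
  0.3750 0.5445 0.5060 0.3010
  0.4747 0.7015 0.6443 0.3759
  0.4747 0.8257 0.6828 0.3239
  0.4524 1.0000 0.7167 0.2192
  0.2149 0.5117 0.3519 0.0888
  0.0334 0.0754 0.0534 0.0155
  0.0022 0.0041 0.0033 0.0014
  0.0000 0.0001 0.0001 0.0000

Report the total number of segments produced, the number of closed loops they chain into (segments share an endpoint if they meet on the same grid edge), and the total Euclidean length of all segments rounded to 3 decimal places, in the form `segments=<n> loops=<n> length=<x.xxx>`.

cell (2,0): code 0100 → (2.691,1.000)–(3.000,0.786)
cell (2,1): code 1000 → (3.000,1.848)–(2.691,1.000)
cell (3,0): code 0110 → (3.000,0.786)–(4.000,0.508)
cell (3,1): code 1101 → (3.226,2.000)–(3.000,1.848)
cell (3,2): code 1000 → (4.000,2.083)–(3.226,2.000)
cell (4,0): code 0110 → (4.000,0.508)–(5.000,0.366)
cell (4,2): code 1001 → (5.000,2.128)–(4.000,2.083)
cell (5,0): code 0010 → (5.000,0.366)–(5.711,1.000)
cell (5,1): code 0011 → (5.711,1.000)–(5.175,2.000)
cell (5,2): code 0001 → (5.175,2.000)–(5.000,2.128)
total: 10 segments, chained into 1 closed loop(s), length Σ = 7.681209

segments=10 loops=1 length=7.681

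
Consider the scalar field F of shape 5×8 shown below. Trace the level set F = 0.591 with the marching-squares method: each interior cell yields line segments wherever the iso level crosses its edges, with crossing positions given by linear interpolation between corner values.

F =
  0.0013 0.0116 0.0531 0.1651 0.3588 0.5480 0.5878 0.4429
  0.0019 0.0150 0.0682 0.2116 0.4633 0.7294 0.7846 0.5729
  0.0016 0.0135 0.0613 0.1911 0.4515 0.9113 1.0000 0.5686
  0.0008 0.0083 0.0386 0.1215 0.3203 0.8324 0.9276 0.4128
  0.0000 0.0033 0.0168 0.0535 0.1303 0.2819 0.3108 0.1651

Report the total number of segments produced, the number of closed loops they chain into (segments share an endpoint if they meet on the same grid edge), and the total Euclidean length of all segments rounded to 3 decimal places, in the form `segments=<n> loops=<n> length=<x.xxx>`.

cell (0,4): code 0100 → (0.237,5.000)–(1.000,4.480)
cell (0,5): code 1100 → (0.016,6.000)–(0.237,5.000)
cell (0,6): code 1000 → (1.000,6.915)–(0.016,6.000)
cell (1,4): code 0110 → (1.000,4.480)–(2.000,4.303)
cell (1,6): code 1001 → (2.000,6.948)–(1.000,6.915)
cell (2,4): code 0110 → (2.000,4.303)–(3.000,4.529)
cell (2,6): code 1001 → (3.000,6.654)–(2.000,6.948)
cell (3,4): code 0010 → (3.000,4.529)–(3.439,5.000)
cell (3,5): code 0011 → (3.439,5.000)–(3.546,6.000)
cell (3,6): code 0001 → (3.546,6.000)–(3.000,6.654)
total: 10 segments, chained into 1 closed loop(s), length Σ = 9.875268

segments=10 loops=1 length=9.875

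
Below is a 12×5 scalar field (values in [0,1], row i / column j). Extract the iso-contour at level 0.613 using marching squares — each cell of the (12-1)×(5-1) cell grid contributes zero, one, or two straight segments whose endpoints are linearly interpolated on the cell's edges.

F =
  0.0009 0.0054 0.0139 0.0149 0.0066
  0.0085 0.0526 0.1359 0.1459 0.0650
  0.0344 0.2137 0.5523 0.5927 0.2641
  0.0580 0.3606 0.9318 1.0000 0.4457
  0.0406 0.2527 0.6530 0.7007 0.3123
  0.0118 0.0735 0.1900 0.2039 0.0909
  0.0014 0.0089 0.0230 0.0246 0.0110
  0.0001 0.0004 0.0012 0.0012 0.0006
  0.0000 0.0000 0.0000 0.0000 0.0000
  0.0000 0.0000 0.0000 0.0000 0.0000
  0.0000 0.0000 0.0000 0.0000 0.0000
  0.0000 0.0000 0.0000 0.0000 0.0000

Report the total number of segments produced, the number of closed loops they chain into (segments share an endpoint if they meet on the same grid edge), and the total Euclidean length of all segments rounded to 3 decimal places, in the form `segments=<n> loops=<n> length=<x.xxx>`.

cell (2,1): code 0100 → (2.160,2.000)–(3.000,1.442)
cell (2,2): code 1100 → (2.050,3.000)–(2.160,2.000)
cell (2,3): code 1000 → (3.000,3.698)–(2.050,3.000)
cell (3,1): code 0110 → (3.000,1.442)–(4.000,1.900)
cell (3,3): code 1001 → (4.000,3.226)–(3.000,3.698)
cell (4,1): code 0010 → (4.000,1.900)–(4.086,2.000)
cell (4,2): code 0011 → (4.086,2.000)–(4.177,3.000)
cell (4,3): code 0001 → (4.177,3.000)–(4.000,3.226)
total: 8 segments, chained into 1 closed loop(s), length Σ = 6.822388

segments=8 loops=1 length=6.822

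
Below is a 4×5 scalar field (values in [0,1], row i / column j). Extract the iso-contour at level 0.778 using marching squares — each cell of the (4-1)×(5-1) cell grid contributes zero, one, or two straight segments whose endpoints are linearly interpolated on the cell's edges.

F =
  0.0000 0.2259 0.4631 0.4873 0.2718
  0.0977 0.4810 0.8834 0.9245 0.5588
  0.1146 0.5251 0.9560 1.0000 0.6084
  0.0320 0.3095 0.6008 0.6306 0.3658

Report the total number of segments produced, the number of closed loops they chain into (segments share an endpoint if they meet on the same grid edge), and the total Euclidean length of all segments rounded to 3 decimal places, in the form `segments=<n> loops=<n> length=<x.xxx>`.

segments=8 loops=1 length=6.394

cell (0,1): code 0100 → (0.749,2.000)–(1.000,1.738)
cell (0,2): code 1100 → (0.665,3.000)–(0.749,2.000)
cell (0,3): code 1000 → (1.000,3.401)–(0.665,3.000)
cell (1,1): code 0110 → (1.000,1.738)–(2.000,1.587)
cell (1,3): code 1001 → (2.000,3.567)–(1.000,3.401)
cell (2,1): code 0010 → (2.000,1.587)–(2.501,2.000)
cell (2,2): code 0011 → (2.501,2.000)–(2.601,3.000)
cell (2,3): code 0001 → (2.601,3.000)–(2.000,3.567)
total: 8 segments, chained into 1 closed loop(s), length Σ = 6.394109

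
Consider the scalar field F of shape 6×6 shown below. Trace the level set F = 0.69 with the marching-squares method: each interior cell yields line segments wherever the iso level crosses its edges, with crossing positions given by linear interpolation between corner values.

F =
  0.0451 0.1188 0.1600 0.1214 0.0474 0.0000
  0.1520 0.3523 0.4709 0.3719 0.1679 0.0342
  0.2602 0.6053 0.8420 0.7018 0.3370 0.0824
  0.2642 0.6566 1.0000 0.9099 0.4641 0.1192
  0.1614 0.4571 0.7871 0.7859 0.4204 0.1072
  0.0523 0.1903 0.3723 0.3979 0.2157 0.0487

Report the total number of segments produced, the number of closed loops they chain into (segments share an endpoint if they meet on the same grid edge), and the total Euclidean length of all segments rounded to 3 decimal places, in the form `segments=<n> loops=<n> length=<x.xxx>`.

segments=10 loops=1 length=7.945

cell (1,1): code 0100 → (1.590,2.000)–(2.000,1.358)
cell (1,2): code 1100 → (1.964,3.000)–(1.590,2.000)
cell (1,3): code 1000 → (2.000,3.032)–(1.964,3.000)
cell (2,1): code 0110 → (2.000,1.358)–(3.000,1.097)
cell (2,3): code 1001 → (3.000,3.493)–(2.000,3.032)
cell (3,1): code 0110 → (3.000,1.097)–(4.000,1.706)
cell (3,3): code 1001 → (4.000,3.262)–(3.000,3.493)
cell (4,1): code 0010 → (4.000,1.706)–(4.234,2.000)
cell (4,2): code 0011 → (4.234,2.000)–(4.247,3.000)
cell (4,3): code 0001 → (4.247,3.000)–(4.000,3.262)
total: 10 segments, chained into 1 closed loop(s), length Σ = 7.945430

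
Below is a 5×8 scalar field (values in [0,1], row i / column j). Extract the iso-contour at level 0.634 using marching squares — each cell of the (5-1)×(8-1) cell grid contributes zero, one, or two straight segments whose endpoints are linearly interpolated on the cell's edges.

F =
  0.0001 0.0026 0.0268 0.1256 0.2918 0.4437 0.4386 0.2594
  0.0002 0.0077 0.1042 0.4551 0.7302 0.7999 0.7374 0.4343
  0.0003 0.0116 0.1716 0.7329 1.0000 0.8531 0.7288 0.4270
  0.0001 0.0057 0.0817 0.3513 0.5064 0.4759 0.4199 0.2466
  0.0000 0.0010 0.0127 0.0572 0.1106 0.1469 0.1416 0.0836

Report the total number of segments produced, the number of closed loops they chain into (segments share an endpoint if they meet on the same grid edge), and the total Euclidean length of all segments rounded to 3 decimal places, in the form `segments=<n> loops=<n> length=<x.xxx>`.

cell (0,3): code 0100 → (0.781,4.000)–(1.000,3.650)
cell (0,4): code 1100 → (0.534,5.000)–(0.781,4.000)
cell (0,5): code 1100 → (0.654,6.000)–(0.534,5.000)
cell (0,6): code 1000 → (1.000,6.341)–(0.654,6.000)
cell (1,2): code 0100 → (1.644,3.000)–(2.000,2.824)
cell (1,3): code 1110 → (1.000,3.650)–(1.644,3.000)
cell (1,6): code 1001 → (2.000,6.314)–(1.000,6.341)
cell (2,2): code 0010 → (2.000,2.824)–(2.259,3.000)
cell (2,3): code 0011 → (2.259,3.000)–(2.741,4.000)
cell (2,4): code 0011 → (2.741,4.000)–(2.581,5.000)
cell (2,5): code 0011 → (2.581,5.000)–(2.307,6.000)
cell (2,6): code 0001 → (2.307,6.000)–(2.000,6.314)
total: 12 segments, chained into 1 closed loop(s), length Σ = 9.161059

segments=12 loops=1 length=9.161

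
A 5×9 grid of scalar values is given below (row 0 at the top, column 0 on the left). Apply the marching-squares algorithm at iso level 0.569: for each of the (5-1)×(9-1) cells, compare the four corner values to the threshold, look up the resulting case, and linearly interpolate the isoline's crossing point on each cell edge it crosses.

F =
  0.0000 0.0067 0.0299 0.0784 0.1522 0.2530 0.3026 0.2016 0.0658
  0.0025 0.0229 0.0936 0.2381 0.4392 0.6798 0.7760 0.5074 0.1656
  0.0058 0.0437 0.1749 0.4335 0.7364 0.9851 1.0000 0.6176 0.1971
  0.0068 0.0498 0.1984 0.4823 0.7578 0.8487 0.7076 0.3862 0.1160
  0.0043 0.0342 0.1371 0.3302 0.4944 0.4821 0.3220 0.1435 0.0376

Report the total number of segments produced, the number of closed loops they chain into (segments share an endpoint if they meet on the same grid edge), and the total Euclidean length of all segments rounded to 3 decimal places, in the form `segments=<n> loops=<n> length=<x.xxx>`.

cell (0,4): code 0100 → (0.740,5.000)–(1.000,4.539)
cell (0,5): code 1100 → (0.563,6.000)–(0.740,5.000)
cell (0,6): code 1000 → (1.000,6.771)–(0.563,6.000)
cell (1,3): code 0100 → (1.437,4.000)–(2.000,3.447)
cell (1,4): code 1110 → (1.000,4.539)–(1.437,4.000)
cell (1,6): code 1101 → (1.559,7.000)–(1.000,6.771)
cell (1,7): code 1000 → (2.000,7.116)–(1.559,7.000)
cell (2,3): code 0110 → (2.000,3.447)–(3.000,3.315)
cell (2,6): code 1011 → (3.000,6.431)–(2.210,7.000)
cell (2,7): code 0001 → (2.210,7.000)–(2.000,7.116)
cell (3,3): code 0010 → (3.000,3.315)–(3.717,4.000)
cell (3,4): code 0011 → (3.717,4.000)–(3.763,5.000)
cell (3,5): code 0011 → (3.763,5.000)–(3.359,6.000)
cell (3,6): code 0001 → (3.359,6.000)–(3.000,6.431)
total: 14 segments, chained into 1 closed loop(s), length Σ = 10.828083

segments=14 loops=1 length=10.828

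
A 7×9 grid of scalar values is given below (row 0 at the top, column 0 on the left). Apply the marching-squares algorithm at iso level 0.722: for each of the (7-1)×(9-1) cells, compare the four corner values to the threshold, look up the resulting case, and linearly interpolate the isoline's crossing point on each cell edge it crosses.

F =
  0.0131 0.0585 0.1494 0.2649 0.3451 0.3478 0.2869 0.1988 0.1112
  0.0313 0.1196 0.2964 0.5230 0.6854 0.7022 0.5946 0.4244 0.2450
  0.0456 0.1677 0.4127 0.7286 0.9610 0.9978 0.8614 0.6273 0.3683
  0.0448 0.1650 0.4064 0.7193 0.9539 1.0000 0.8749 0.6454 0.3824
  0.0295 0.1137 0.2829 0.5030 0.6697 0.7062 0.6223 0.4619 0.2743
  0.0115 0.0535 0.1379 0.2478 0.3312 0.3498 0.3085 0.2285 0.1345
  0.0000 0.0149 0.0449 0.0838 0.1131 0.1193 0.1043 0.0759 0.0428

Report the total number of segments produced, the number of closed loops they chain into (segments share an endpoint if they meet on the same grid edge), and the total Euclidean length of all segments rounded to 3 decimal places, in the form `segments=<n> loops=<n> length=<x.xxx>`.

segments=12 loops=1 length=10.466

cell (1,2): code 0100 → (1.968,3.000)–(2.000,2.979)
cell (1,3): code 1100 → (1.133,4.000)–(1.968,3.000)
cell (1,4): code 1100 → (1.067,5.000)–(1.133,4.000)
cell (1,5): code 1100 → (1.478,6.000)–(1.067,5.000)
cell (1,6): code 1000 → (2.000,6.595)–(1.478,6.000)
cell (2,2): code 0010 → (2.000,2.979)–(2.710,3.000)
cell (2,3): code 0111 → (2.710,3.000)–(3.000,3.012)
cell (2,6): code 1001 → (3.000,6.666)–(2.000,6.595)
cell (3,3): code 0010 → (3.000,3.012)–(3.816,4.000)
cell (3,4): code 0011 → (3.816,4.000)–(3.946,5.000)
cell (3,5): code 0011 → (3.946,5.000)–(3.605,6.000)
cell (3,6): code 0001 → (3.605,6.000)–(3.000,6.666)
total: 12 segments, chained into 1 closed loop(s), length Σ = 10.466400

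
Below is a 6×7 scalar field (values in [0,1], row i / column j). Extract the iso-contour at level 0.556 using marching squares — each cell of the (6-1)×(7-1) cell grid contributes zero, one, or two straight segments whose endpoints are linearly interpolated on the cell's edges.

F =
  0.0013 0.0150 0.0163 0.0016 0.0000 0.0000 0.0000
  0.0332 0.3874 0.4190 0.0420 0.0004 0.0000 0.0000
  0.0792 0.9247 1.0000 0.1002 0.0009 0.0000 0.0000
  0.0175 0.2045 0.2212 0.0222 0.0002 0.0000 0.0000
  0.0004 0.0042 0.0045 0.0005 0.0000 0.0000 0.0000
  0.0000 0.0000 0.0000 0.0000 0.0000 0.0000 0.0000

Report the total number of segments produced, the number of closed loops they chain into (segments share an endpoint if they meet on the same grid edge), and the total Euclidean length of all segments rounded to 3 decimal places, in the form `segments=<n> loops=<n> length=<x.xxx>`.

cell (1,0): code 0100 → (1.314,1.000)–(2.000,0.564)
cell (1,1): code 1100 → (1.236,2.000)–(1.314,1.000)
cell (1,2): code 1000 → (2.000,2.493)–(1.236,2.000)
cell (2,0): code 0010 → (2.000,0.564)–(2.512,1.000)
cell (2,1): code 0011 → (2.512,1.000)–(2.570,2.000)
cell (2,2): code 0001 → (2.570,2.000)–(2.000,2.493)
total: 6 segments, chained into 1 closed loop(s), length Σ = 5.153921

segments=6 loops=1 length=5.154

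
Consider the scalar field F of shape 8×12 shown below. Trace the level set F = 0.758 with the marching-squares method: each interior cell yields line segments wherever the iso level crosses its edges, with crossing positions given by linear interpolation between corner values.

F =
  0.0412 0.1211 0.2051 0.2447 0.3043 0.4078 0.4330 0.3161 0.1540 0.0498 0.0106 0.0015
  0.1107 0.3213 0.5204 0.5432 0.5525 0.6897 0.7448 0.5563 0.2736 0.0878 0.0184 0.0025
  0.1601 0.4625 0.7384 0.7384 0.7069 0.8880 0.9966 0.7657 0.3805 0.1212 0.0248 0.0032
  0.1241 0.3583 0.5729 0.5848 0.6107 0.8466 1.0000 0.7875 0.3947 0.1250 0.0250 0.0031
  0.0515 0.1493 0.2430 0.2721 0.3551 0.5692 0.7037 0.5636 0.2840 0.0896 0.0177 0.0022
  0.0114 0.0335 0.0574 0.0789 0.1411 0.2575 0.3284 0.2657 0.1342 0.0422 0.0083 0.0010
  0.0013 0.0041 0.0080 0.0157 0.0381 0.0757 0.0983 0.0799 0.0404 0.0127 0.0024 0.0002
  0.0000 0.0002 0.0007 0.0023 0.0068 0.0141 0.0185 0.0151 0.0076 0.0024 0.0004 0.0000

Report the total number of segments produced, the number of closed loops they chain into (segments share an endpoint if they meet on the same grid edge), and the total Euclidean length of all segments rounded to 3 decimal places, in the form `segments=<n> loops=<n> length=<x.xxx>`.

segments=10 loops=1 length=8.440

cell (1,4): code 0100 → (1.344,5.000)–(2.000,4.282)
cell (1,5): code 1100 → (1.052,6.000)–(1.344,5.000)
cell (1,6): code 1100 → (1.963,7.000)–(1.052,6.000)
cell (1,7): code 1000 → (2.000,7.020)–(1.963,7.000)
cell (2,4): code 0110 → (2.000,4.282)–(3.000,4.624)
cell (2,7): code 1001 → (3.000,7.075)–(2.000,7.020)
cell (3,4): code 0010 → (3.000,4.624)–(3.319,5.000)
cell (3,5): code 0011 → (3.319,5.000)–(3.817,6.000)
cell (3,6): code 0011 → (3.817,6.000)–(3.132,7.000)
cell (3,7): code 0001 → (3.132,7.000)–(3.000,7.075)
total: 10 segments, chained into 1 closed loop(s), length Σ = 8.440478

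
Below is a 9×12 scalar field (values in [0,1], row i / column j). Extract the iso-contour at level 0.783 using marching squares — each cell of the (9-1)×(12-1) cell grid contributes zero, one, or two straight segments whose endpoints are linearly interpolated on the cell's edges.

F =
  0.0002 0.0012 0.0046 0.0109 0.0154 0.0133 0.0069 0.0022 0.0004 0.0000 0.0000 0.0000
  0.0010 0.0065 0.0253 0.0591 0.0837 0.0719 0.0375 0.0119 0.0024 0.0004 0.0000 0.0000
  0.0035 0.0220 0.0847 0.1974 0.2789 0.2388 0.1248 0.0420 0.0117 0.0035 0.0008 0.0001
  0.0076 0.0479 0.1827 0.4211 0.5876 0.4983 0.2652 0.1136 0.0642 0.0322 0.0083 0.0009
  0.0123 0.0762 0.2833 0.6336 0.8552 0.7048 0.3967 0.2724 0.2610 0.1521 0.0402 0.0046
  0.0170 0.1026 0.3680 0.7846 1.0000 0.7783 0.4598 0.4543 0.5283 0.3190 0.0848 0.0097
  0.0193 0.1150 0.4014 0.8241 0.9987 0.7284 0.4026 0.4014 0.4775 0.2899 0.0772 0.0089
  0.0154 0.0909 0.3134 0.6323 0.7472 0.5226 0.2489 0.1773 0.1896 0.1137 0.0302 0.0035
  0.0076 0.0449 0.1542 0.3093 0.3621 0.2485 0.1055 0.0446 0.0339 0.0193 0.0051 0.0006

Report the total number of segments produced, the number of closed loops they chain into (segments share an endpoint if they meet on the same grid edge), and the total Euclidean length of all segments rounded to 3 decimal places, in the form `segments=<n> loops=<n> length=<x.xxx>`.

cell (3,3): code 0100 → (3.730,4.000)–(4.000,3.674)
cell (3,4): code 1000 → (4.000,4.480)–(3.730,4.000)
cell (4,2): code 0100 → (4.989,3.000)–(5.000,2.996)
cell (4,3): code 1110 → (4.000,3.674)–(4.989,3.000)
cell (4,4): code 1001 → (5.000,4.979)–(4.000,4.480)
cell (5,2): code 0110 → (5.000,2.996)–(6.000,2.903)
cell (5,4): code 1001 → (6.000,4.798)–(5.000,4.979)
cell (6,2): code 0010 → (6.000,2.903)–(6.214,3.000)
cell (6,3): code 0011 → (6.214,3.000)–(6.858,4.000)
cell (6,4): code 0001 → (6.858,4.000)–(6.000,4.798)
total: 10 segments, chained into 1 closed loop(s), length Σ = 7.916161

segments=10 loops=1 length=7.916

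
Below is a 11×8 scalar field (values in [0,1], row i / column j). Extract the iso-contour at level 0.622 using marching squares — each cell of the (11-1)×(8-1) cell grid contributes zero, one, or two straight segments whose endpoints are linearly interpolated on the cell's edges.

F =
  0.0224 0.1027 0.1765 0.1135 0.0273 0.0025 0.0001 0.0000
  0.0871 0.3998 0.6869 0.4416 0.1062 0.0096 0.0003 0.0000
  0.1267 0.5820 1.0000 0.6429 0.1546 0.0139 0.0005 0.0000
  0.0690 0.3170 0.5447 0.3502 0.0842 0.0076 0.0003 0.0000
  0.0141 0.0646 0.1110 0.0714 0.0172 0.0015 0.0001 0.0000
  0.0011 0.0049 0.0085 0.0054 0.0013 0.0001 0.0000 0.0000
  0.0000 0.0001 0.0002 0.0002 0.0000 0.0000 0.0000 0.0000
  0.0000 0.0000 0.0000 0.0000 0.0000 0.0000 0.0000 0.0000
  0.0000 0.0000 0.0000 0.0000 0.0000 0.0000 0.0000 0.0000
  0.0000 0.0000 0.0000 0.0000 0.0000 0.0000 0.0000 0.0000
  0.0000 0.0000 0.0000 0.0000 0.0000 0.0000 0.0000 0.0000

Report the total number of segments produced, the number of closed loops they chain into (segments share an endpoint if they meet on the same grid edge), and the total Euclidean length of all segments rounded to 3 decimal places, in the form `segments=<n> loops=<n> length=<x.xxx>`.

cell (0,1): code 0100 → (0.873,2.000)–(1.000,1.774)
cell (0,2): code 1000 → (1.000,2.265)–(0.873,2.000)
cell (1,1): code 0110 → (1.000,1.774)–(2.000,1.096)
cell (1,2): code 1101 → (1.896,3.000)–(1.000,2.265)
cell (1,3): code 1000 → (2.000,3.043)–(1.896,3.000)
cell (2,1): code 0010 → (2.000,1.096)–(2.830,2.000)
cell (2,2): code 0011 → (2.830,2.000)–(2.071,3.000)
cell (2,3): code 0001 → (2.071,3.000)–(2.000,3.043)
total: 8 segments, chained into 1 closed loop(s), length Σ = 5.599000

segments=8 loops=1 length=5.599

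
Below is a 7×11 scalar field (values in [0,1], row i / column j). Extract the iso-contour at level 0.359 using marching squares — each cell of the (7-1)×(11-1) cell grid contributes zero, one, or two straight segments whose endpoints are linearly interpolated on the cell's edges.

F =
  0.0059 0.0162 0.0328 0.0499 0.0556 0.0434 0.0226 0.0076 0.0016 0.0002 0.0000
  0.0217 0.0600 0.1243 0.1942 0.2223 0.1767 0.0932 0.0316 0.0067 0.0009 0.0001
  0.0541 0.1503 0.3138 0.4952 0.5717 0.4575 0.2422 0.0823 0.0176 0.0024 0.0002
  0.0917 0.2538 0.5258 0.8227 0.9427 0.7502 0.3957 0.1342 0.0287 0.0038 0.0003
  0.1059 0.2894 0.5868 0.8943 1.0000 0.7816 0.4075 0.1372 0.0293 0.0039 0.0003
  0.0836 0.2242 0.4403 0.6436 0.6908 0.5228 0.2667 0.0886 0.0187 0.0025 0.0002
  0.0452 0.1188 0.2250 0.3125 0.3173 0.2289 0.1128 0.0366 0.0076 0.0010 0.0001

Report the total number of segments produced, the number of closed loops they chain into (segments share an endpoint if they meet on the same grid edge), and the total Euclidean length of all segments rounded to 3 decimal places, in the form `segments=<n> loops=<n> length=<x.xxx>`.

segments=18 loops=1 length=14.803

cell (1,2): code 0100 → (1.548,3.000)–(2.000,2.249)
cell (1,3): code 1100 → (1.391,4.000)–(1.548,3.000)
cell (1,4): code 1100 → (1.649,5.000)–(1.391,4.000)
cell (1,5): code 1000 → (2.000,5.458)–(1.649,5.000)
cell (2,1): code 0100 → (2.213,2.000)–(3.000,1.387)
cell (2,2): code 1110 → (2.000,2.249)–(2.213,2.000)
cell (2,5): code 1101 → (2.761,6.000)–(2.000,5.458)
cell (2,6): code 1000 → (3.000,6.140)–(2.761,6.000)
cell (3,1): code 0110 → (3.000,1.387)–(4.000,1.234)
cell (3,6): code 1001 → (4.000,6.179)–(3.000,6.140)
cell (4,1): code 0110 → (4.000,1.234)–(5.000,1.624)
cell (4,5): code 1011 → (5.000,5.640)–(4.344,6.000)
cell (4,6): code 0001 → (4.344,6.000)–(4.000,6.179)
cell (5,1): code 0010 → (5.000,1.624)–(5.378,2.000)
cell (5,2): code 0011 → (5.378,2.000)–(5.860,3.000)
cell (5,3): code 0011 → (5.860,3.000)–(5.888,4.000)
cell (5,4): code 0011 → (5.888,4.000)–(5.557,5.000)
cell (5,5): code 0001 → (5.557,5.000)–(5.000,5.640)
total: 18 segments, chained into 1 closed loop(s), length Σ = 14.802586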